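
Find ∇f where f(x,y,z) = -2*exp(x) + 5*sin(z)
(-2*exp(x), 0, 5*cos(z))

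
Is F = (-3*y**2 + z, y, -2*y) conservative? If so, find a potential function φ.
No, ∇×F = (-2, 1, 6*y) ≠ 0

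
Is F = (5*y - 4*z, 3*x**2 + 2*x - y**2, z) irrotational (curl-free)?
No, ∇×F = (0, -4, 6*x - 3)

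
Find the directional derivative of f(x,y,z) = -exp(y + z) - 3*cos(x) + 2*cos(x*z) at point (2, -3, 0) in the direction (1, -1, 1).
sqrt(3)*sin(2)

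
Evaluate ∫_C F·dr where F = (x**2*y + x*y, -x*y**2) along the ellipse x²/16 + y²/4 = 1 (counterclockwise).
-40*pi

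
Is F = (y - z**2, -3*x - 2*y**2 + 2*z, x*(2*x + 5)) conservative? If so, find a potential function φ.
No, ∇×F = (-2, -4*x - 2*z - 5, -4) ≠ 0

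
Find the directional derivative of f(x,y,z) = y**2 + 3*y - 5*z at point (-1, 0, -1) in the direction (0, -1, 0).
-3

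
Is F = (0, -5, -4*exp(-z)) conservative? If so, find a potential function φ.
Yes, F is conservative. φ = -5*y + 4*exp(-z)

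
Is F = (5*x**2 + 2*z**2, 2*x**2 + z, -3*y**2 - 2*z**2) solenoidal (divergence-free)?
No, ∇·F = 10*x - 4*z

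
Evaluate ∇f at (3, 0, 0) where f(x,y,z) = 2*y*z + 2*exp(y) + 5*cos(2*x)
(-10*sin(6), 2, 0)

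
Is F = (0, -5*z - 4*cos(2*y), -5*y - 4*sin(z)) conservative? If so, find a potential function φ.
Yes, F is conservative. φ = -5*y*z - 2*sin(2*y) + 4*cos(z)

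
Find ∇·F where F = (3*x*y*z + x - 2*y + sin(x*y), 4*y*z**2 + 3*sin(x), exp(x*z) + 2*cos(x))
x*exp(x*z) + 3*y*z + y*cos(x*y) + 4*z**2 + 1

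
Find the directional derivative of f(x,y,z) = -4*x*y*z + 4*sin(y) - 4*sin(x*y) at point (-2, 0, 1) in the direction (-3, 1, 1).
20*sqrt(11)/11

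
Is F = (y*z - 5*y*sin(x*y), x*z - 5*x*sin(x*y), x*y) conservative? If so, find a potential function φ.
Yes, F is conservative. φ = x*y*z + 5*cos(x*y)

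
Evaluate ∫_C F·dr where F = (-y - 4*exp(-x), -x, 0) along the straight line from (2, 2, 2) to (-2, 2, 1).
8 + 8*sinh(2)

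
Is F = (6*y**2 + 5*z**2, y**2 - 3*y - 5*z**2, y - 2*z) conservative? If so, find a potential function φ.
No, ∇×F = (10*z + 1, 10*z, -12*y) ≠ 0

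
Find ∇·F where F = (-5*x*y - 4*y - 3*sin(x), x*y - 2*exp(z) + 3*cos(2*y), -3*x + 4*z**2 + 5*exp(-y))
x - 5*y + 8*z - 6*sin(2*y) - 3*cos(x)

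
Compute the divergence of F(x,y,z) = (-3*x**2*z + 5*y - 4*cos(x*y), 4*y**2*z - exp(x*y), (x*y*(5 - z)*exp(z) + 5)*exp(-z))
-x*y - 6*x*z - x*exp(x*y) + 8*y*z + 4*y*sin(x*y) - 5*exp(-z)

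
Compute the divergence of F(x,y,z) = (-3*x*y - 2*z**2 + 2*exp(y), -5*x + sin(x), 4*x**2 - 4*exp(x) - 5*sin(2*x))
-3*y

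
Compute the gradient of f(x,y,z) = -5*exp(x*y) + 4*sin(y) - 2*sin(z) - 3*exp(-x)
(-5*y*exp(x*y) + 3*exp(-x), -5*x*exp(x*y) + 4*cos(y), -2*cos(z))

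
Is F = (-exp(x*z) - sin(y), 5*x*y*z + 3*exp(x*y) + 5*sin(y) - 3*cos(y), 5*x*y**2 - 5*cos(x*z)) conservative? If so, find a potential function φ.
No, ∇×F = (5*x*y, -x*exp(x*z) - 5*y**2 - 5*z*sin(x*z), 5*y*z + 3*y*exp(x*y) + cos(y)) ≠ 0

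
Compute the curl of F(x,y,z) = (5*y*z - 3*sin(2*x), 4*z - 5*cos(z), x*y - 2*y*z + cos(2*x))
(x - 2*z - 5*sin(z) - 4, 4*y + 2*sin(2*x), -5*z)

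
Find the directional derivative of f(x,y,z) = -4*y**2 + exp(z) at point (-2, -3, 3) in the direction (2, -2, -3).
3*sqrt(17)*(-exp(3) - 16)/17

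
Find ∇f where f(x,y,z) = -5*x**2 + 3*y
(-10*x, 3, 0)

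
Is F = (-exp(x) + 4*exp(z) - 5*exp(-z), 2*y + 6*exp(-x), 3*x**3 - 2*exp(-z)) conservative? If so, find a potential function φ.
No, ∇×F = (0, -9*x**2 - sinh(z) + 9*cosh(z), -6*exp(-x)) ≠ 0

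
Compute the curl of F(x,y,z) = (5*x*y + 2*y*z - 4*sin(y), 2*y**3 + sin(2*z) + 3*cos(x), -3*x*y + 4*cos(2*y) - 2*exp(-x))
(-3*x - 8*sin(2*y) - 2*cos(2*z), 5*y - 2*exp(-x), -5*x - 2*z - 3*sin(x) + 4*cos(y))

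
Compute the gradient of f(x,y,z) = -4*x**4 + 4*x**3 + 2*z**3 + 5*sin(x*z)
(-16*x**3 + 12*x**2 + 5*z*cos(x*z), 0, 5*x*cos(x*z) + 6*z**2)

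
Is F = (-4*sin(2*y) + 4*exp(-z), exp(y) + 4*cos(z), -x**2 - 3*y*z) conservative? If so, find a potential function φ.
No, ∇×F = (-3*z + 4*sin(z), 2*x - 4*exp(-z), 8*cos(2*y)) ≠ 0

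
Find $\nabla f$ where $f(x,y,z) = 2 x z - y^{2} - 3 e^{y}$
(2*z, -2*y - 3*exp(y), 2*x)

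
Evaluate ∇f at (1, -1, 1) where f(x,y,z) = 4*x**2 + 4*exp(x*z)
(8 + 4*E, 0, 4*E)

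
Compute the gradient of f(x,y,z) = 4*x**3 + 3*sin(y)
(12*x**2, 3*cos(y), 0)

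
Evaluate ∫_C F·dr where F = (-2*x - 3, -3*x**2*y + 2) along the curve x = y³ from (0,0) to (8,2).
-180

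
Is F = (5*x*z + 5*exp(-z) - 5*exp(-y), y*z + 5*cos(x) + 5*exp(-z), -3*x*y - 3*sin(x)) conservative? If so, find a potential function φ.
No, ∇×F = (-3*x - y + 5*exp(-z), 5*x + 3*y + 3*cos(x) - 5*exp(-z), -5*sin(x) - 5*exp(-y)) ≠ 0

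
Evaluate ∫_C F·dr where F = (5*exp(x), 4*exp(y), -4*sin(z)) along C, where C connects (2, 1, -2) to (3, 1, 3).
-5*exp(2) + 4*cos(3) - 4*cos(2) + 5*exp(3)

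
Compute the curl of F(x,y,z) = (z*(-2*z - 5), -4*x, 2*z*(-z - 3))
(0, -4*z - 5, -4)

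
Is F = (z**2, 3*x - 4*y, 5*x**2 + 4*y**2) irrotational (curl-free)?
No, ∇×F = (8*y, -10*x + 2*z, 3)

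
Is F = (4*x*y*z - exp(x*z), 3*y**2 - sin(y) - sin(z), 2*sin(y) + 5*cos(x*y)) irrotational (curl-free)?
No, ∇×F = (-5*x*sin(x*y) + 2*cos(y) + cos(z), 4*x*y - x*exp(x*z) + 5*y*sin(x*y), -4*x*z)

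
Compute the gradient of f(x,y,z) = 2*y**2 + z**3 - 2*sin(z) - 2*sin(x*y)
(-2*y*cos(x*y), -2*x*cos(x*y) + 4*y, 3*z**2 - 2*cos(z))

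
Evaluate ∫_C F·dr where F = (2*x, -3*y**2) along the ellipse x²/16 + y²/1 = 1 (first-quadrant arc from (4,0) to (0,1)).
-17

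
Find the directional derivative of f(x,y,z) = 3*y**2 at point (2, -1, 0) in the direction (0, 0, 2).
0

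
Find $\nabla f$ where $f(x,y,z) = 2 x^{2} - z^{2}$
(4*x, 0, -2*z)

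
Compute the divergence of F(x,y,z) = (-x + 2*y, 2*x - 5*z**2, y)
-1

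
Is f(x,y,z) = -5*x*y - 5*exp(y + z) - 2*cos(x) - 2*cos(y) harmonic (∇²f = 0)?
No, ∇²f = -10*exp(y + z) + 2*cos(x) + 2*cos(y)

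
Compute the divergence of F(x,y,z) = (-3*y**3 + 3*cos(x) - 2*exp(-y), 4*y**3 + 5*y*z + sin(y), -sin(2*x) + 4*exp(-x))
12*y**2 + 5*z - 3*sin(x) + cos(y)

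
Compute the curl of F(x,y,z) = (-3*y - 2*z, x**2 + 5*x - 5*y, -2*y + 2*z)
(-2, -2, 2*x + 8)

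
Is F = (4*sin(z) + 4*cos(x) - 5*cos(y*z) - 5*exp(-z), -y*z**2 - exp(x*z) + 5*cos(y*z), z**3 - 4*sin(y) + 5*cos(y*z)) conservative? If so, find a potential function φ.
No, ∇×F = (x*exp(x*z) + 2*y*z + 5*y*sin(y*z) - 5*z*sin(y*z) - 4*cos(y), 5*y*sin(y*z) + 4*cos(z) + 5*exp(-z), -z*(exp(x*z) + 5*sin(y*z))) ≠ 0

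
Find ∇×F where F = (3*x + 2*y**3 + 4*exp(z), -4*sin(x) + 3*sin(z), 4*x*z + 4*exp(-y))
(-3*cos(z) - 4*exp(-y), -4*z + 4*exp(z), -6*y**2 - 4*cos(x))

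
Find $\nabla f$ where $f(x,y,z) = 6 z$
(0, 0, 6)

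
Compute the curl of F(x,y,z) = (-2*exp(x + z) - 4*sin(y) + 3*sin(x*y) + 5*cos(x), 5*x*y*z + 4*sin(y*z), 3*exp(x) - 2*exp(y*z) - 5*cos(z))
(-5*x*y - 4*y*cos(y*z) - 2*z*exp(y*z), (-2*exp(z) - 3)*exp(x), -3*x*cos(x*y) + 5*y*z + 4*cos(y))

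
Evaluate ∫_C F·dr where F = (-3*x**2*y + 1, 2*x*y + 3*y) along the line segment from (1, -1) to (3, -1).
28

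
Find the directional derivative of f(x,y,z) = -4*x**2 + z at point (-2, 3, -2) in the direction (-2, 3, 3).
-29*sqrt(22)/22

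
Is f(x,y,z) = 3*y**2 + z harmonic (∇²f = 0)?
No, ∇²f = 6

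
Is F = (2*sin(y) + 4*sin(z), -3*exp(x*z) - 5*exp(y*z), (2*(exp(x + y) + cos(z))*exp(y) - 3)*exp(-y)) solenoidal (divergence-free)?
No, ∇·F = -5*z*exp(y*z) - 2*sin(z)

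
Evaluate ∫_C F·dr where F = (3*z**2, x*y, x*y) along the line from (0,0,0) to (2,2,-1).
10/3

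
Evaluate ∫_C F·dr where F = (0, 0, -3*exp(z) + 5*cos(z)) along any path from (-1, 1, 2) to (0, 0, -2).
-10*sin(2) + 6*sinh(2)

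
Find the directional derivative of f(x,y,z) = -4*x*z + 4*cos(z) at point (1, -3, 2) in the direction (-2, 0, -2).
2*sqrt(2)*(sin(2) + 3)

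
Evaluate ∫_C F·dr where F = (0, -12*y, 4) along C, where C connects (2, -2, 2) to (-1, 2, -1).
-12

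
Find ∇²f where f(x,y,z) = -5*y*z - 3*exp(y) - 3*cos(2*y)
-3*exp(y) + 12*cos(2*y)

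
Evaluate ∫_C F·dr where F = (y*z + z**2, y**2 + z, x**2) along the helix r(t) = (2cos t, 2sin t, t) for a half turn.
-3*pi**2 + 4 + 2*pi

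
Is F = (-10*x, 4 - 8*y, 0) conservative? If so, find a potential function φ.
Yes, F is conservative. φ = -5*x**2 - 4*y**2 + 4*y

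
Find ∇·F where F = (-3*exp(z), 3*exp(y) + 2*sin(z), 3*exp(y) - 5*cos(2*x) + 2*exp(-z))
3*exp(y) - 2*exp(-z)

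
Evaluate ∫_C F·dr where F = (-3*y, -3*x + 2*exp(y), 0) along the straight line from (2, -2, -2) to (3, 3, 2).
-39 - 2*exp(-2) + 2*exp(3)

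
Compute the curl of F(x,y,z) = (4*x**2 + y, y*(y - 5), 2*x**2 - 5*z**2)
(0, -4*x, -1)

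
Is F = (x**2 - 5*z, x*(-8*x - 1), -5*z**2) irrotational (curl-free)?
No, ∇×F = (0, -5, -16*x - 1)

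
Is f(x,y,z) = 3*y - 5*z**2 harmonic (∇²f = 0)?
No, ∇²f = -10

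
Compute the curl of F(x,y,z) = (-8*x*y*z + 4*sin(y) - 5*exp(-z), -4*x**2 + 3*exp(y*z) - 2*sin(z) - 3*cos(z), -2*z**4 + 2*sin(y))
(-3*y*exp(y*z) - 3*sin(z) + 2*cos(y) + 2*cos(z), -8*x*y + 5*exp(-z), 8*x*z - 8*x - 4*cos(y))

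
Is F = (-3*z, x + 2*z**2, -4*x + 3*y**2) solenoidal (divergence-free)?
Yes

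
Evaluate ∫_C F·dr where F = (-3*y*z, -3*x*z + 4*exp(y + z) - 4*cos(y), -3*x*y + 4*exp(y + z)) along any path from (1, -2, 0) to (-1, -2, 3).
-18 - 4*exp(-2) + 4*E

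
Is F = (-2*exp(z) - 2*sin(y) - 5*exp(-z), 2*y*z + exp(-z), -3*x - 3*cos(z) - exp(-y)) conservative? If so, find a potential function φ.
No, ∇×F = (-2*y + exp(-z) + exp(-y), -2*exp(z) + 3 + 5*exp(-z), 2*cos(y)) ≠ 0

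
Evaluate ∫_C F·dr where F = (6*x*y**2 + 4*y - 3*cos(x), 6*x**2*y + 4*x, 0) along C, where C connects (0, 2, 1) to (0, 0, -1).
0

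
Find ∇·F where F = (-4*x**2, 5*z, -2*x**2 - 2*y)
-8*x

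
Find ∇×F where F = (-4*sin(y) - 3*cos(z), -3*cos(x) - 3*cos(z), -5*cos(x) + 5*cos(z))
(-3*sin(z), -5*sin(x) + 3*sin(z), 3*sin(x) + 4*cos(y))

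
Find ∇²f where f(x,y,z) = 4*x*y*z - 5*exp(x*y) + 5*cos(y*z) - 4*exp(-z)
(-5*(x**2*exp(x*y) + y**2*exp(x*y) + y**2*cos(y*z) + z**2*cos(y*z))*exp(z) - 4)*exp(-z)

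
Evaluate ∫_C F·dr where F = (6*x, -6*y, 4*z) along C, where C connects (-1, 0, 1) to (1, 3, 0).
-29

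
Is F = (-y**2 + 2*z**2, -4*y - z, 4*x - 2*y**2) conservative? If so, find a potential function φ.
No, ∇×F = (1 - 4*y, 4*z - 4, 2*y) ≠ 0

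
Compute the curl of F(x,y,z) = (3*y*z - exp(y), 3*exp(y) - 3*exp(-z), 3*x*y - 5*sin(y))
(3*x - 5*cos(y) - 3*exp(-z), 0, -3*z + exp(y))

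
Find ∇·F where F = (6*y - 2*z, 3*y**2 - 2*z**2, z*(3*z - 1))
6*y + 6*z - 1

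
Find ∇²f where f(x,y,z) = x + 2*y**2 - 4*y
4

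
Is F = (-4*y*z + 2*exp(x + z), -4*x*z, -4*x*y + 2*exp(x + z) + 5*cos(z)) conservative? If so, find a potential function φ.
Yes, F is conservative. φ = -4*x*y*z + 2*exp(x + z) + 5*sin(z)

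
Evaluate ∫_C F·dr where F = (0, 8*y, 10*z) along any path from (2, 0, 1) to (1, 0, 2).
15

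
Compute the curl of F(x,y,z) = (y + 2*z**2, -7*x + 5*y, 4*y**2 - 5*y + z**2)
(8*y - 5, 4*z, -8)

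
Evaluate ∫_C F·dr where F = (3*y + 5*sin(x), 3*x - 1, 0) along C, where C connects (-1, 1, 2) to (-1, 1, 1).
0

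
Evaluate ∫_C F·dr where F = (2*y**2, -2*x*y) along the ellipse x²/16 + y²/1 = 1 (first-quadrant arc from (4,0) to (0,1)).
-8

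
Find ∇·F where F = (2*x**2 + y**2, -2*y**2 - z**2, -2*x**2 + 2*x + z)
4*x - 4*y + 1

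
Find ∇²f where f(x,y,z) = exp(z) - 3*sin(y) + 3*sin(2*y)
exp(z) + 3*sin(y) - 12*sin(2*y)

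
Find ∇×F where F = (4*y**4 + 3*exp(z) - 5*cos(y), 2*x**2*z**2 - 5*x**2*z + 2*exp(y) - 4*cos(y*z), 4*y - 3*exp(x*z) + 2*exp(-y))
(-4*x**2*z + 5*x**2 - 4*y*sin(y*z) + 4 - 2*exp(-y), 3*z*exp(x*z) + 3*exp(z), 4*x*z**2 - 10*x*z - 16*y**3 - 5*sin(y))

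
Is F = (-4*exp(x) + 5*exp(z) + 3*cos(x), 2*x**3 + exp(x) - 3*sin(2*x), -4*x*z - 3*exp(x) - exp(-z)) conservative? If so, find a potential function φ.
No, ∇×F = (0, 4*z + 3*exp(x) + 5*exp(z), 6*x**2 + exp(x) - 6*cos(2*x)) ≠ 0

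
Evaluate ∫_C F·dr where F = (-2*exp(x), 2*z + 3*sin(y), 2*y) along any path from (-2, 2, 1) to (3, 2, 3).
-2*exp(3) + 2*exp(-2) + 8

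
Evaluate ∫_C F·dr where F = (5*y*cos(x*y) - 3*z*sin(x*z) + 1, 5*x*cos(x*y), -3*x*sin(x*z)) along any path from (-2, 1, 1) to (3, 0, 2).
-3*cos(2) + 3*cos(6) + 5*sin(2) + 5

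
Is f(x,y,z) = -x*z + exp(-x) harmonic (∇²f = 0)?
No, ∇²f = exp(-x)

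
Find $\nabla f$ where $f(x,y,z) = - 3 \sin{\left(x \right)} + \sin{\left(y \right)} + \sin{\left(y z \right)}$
(-3*cos(x), z*cos(y*z) + cos(y), y*cos(y*z))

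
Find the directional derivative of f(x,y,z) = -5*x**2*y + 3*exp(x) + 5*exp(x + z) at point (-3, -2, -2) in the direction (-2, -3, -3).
sqrt(22)*(-6*exp(2) - 25 + 255*exp(5))*exp(-5)/22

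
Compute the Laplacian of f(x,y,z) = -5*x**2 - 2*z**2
-14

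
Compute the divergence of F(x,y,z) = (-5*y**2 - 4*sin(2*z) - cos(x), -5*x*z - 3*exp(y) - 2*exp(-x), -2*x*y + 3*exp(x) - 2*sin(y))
-3*exp(y) + sin(x)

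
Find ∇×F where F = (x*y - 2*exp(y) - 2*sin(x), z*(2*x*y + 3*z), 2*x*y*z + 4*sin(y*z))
(-2*x*y + 2*x*z + 4*z*cos(y*z) - 6*z, -2*y*z, -x + 2*y*z + 2*exp(y))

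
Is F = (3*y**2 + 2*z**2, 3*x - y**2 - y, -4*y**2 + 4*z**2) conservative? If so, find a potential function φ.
No, ∇×F = (-8*y, 4*z, 3 - 6*y) ≠ 0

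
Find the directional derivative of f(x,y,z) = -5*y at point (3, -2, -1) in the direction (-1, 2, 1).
-5*sqrt(6)/3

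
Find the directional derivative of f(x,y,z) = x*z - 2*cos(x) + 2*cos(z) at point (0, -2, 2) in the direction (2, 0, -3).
2*sqrt(13)*(2 + 3*sin(2))/13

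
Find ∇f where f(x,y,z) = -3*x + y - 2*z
(-3, 1, -2)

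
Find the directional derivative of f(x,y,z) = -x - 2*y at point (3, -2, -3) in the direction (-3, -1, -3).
5*sqrt(19)/19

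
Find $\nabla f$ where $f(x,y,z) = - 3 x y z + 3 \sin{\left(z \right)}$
(-3*y*z, -3*x*z, -3*x*y + 3*cos(z))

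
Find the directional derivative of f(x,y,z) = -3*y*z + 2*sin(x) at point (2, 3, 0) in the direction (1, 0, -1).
sqrt(2)*(cos(2) + 9/2)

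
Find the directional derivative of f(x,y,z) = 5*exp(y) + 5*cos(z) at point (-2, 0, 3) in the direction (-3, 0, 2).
-10*sqrt(13)*sin(3)/13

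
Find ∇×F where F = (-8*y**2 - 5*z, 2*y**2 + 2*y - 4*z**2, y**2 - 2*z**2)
(2*y + 8*z, -5, 16*y)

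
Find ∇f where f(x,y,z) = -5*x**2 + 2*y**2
(-10*x, 4*y, 0)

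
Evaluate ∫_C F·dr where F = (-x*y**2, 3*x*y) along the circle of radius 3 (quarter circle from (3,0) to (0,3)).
189/4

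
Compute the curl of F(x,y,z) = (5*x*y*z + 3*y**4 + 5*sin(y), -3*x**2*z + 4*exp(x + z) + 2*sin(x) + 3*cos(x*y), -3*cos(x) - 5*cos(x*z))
(3*x**2 - 4*exp(x + z), 5*x*y - 5*z*sin(x*z) - 3*sin(x), -11*x*z - 12*y**3 - 3*y*sin(x*y) + 4*exp(x + z) + 2*cos(x) - 5*cos(y))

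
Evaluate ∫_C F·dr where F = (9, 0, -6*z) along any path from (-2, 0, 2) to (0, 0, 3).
3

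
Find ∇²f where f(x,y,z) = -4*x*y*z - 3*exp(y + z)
-6*exp(y + z)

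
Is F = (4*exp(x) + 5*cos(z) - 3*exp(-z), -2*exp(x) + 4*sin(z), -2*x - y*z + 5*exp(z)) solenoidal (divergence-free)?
No, ∇·F = -y + 4*exp(x) + 5*exp(z)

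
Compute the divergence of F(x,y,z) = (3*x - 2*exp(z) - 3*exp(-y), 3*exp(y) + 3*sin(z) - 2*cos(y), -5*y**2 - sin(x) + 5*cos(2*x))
3*exp(y) + 2*sin(y) + 3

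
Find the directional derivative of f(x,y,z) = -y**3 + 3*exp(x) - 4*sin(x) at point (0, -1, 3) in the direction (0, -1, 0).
3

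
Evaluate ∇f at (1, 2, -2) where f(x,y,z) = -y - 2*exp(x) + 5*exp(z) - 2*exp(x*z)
(2*(2 - exp(3))*exp(-2), -1, 3*exp(-2))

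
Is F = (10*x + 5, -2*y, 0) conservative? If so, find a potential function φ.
Yes, F is conservative. φ = 5*x**2 + 5*x - y**2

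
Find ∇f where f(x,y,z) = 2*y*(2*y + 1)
(0, 8*y + 2, 0)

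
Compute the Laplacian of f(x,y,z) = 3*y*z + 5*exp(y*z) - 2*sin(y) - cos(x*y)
x**2*cos(x*y) + 5*y**2*exp(y*z) + y**2*cos(x*y) + 5*z**2*exp(y*z) + 2*sin(y)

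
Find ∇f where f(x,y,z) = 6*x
(6, 0, 0)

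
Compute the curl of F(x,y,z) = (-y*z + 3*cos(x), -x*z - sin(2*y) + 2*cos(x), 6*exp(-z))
(x, -y, -2*sin(x))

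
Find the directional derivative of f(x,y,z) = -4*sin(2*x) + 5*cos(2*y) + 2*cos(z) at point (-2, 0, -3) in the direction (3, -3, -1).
-2*sqrt(19)*(12*cos(4) + sin(3))/19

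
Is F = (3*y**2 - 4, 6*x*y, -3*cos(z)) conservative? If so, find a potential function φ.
Yes, F is conservative. φ = 3*x*y**2 - 4*x - 3*sin(z)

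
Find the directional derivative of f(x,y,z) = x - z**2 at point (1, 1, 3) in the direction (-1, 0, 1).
-7*sqrt(2)/2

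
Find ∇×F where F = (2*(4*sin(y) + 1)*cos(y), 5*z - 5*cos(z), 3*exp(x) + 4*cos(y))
(-4*sin(y) - 5*sin(z) - 5, -3*exp(x), 2*sin(y) - 8*cos(2*y))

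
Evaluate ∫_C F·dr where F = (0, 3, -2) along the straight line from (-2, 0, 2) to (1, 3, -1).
15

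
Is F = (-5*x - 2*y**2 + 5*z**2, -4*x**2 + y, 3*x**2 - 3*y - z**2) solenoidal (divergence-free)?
No, ∇·F = -2*z - 4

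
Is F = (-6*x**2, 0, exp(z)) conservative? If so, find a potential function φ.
Yes, F is conservative. φ = -2*x**3 + exp(z)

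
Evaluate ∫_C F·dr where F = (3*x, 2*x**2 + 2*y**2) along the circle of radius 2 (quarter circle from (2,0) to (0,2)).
10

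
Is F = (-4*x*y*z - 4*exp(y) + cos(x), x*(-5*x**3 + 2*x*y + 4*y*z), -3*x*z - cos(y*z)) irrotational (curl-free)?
No, ∇×F = (-4*x*y + z*sin(y*z), -4*x*y + 3*z, -20*x**3 + 4*x*y + 4*x*z + 4*y*z + 4*exp(y))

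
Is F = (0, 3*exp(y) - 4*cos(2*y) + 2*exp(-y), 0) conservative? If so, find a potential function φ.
Yes, F is conservative. φ = 3*exp(y) - 2*sin(2*y) - 2*exp(-y)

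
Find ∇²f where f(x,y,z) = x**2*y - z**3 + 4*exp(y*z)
4*y**2*exp(y*z) + 2*y + 4*z**2*exp(y*z) - 6*z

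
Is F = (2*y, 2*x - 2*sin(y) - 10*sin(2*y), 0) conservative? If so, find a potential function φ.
Yes, F is conservative. φ = 2*x*y + 2*cos(y) + 5*cos(2*y)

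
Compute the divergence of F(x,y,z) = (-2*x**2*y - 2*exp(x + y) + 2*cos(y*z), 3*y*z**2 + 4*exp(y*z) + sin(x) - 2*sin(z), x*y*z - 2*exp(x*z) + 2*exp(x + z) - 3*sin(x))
-3*x*y - 2*x*exp(x*z) + 3*z**2 + 4*z*exp(y*z) - 2*exp(x + y) + 2*exp(x + z)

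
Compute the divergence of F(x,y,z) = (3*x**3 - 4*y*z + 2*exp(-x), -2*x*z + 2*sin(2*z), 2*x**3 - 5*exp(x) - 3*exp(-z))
9*x**2 + 3*exp(-z) - 2*exp(-x)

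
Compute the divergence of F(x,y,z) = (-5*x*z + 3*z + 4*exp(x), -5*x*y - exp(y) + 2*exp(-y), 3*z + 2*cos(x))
-5*x - 5*z + 4*exp(x) - exp(y) + 3 - 2*exp(-y)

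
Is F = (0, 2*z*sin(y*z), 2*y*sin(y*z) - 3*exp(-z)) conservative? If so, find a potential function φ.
Yes, F is conservative. φ = -2*cos(y*z) + 3*exp(-z)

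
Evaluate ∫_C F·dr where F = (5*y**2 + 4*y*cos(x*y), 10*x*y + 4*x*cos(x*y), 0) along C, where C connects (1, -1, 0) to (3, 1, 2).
4*sin(3) + 4*sin(1) + 10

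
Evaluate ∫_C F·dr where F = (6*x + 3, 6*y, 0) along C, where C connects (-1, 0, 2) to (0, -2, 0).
12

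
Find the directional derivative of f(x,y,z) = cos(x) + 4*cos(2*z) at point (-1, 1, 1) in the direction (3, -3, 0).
sqrt(2)*sin(1)/2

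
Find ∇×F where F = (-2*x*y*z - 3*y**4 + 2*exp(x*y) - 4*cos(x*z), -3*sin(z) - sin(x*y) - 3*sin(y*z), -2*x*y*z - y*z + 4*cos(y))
(-2*x*z + 3*y*cos(y*z) - z - 4*sin(y) + 3*cos(z), -2*x*y + 4*x*sin(x*z) + 2*y*z, 2*x*z - 2*x*exp(x*y) + 12*y**3 - y*cos(x*y))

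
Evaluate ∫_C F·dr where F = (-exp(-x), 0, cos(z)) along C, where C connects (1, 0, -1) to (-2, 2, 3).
-exp(-1) + sin(3) + sin(1) + exp(2)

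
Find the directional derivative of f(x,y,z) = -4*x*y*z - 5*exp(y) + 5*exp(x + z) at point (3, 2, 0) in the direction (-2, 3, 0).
5*sqrt(13)*(-2*E - 3)*exp(2)/13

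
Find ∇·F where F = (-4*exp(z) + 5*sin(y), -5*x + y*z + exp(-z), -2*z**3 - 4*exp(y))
z*(1 - 6*z)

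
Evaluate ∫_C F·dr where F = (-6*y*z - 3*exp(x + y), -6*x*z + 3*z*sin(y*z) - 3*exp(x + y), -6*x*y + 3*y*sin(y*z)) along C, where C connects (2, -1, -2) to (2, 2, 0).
-3*exp(4) + 3*cos(2) + 3*E + 21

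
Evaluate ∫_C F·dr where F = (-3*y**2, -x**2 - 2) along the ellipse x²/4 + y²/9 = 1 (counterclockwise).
0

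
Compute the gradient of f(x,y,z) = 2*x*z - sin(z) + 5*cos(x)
(2*z - 5*sin(x), 0, 2*x - cos(z))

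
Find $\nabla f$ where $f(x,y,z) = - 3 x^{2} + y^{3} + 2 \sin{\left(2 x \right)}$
(-6*x + 4*cos(2*x), 3*y**2, 0)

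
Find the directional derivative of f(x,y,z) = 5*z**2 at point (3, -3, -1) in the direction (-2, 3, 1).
-5*sqrt(14)/7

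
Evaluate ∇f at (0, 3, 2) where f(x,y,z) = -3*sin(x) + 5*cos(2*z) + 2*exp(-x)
(-5, 0, -10*sin(4))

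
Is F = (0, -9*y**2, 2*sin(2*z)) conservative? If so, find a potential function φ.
Yes, F is conservative. φ = -3*y**3 - cos(2*z)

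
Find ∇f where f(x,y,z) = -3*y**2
(0, -6*y, 0)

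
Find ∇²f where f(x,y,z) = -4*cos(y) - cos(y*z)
y**2*cos(y*z) + z**2*cos(y*z) + 4*cos(y)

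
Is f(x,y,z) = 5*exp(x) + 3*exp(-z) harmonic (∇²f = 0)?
No, ∇²f = 5*exp(x) + 3*exp(-z)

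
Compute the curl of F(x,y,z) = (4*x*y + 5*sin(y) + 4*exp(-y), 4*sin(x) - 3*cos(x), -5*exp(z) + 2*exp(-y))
(-2*exp(-y), 0, -4*x + 3*sin(x) + 4*cos(x) - 5*cos(y) + 4*exp(-y))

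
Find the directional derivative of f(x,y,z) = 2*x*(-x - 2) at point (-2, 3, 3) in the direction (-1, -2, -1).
-2*sqrt(6)/3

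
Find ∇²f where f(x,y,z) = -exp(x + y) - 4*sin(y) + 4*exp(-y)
-2*exp(x + y) + 4*sin(y) + 4*exp(-y)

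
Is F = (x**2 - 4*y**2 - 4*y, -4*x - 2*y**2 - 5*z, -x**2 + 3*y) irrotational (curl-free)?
No, ∇×F = (8, 2*x, 8*y)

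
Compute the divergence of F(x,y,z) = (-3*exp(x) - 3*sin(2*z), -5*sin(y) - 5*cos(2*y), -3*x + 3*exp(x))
-3*exp(x) + 10*sin(2*y) - 5*cos(y)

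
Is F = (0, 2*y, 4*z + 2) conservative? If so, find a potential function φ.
Yes, F is conservative. φ = y**2 + 2*z**2 + 2*z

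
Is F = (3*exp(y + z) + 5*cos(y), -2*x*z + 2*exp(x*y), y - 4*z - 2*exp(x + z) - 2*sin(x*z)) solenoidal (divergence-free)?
No, ∇·F = 2*x*exp(x*y) - 2*x*cos(x*z) - 2*exp(x + z) - 4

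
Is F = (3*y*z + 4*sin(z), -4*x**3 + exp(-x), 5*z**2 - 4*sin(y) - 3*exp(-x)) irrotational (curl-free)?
No, ∇×F = (-4*cos(y), 3*y + 4*cos(z) - 3*exp(-x), -12*x**2 - 3*z - exp(-x))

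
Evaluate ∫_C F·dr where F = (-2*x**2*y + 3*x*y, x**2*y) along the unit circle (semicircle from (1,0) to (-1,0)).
pi/4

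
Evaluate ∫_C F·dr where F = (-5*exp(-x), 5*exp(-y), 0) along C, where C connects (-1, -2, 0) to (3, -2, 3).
5*(1 - exp(4))*exp(-3)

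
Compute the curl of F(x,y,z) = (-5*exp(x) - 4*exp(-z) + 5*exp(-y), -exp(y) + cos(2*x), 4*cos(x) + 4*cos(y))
(-4*sin(y), 4*sin(x) + 4*exp(-z), -2*sin(2*x) + 5*exp(-y))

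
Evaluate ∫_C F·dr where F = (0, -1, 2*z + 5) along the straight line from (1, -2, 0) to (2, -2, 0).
0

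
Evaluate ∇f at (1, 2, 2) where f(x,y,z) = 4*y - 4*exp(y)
(0, 4 - 4*exp(2), 0)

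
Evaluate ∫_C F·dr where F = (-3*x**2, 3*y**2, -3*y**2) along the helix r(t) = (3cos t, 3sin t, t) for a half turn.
54 - 27*pi/2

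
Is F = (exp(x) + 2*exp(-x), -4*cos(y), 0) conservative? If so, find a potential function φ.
Yes, F is conservative. φ = exp(x) - 4*sin(y) - 2*exp(-x)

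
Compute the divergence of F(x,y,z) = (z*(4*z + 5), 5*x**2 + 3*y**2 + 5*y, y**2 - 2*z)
6*y + 3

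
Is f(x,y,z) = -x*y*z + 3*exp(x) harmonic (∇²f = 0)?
No, ∇²f = 3*exp(x)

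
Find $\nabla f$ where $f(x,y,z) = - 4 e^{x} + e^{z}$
(-4*exp(x), 0, exp(z))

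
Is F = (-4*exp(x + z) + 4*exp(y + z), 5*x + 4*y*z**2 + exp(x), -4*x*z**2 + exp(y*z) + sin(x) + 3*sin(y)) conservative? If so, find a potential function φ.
No, ∇×F = (-8*y*z + z*exp(y*z) + 3*cos(y), 4*z**2 - 4*exp(x + z) + 4*exp(y + z) - cos(x), exp(x) - 4*exp(y + z) + 5) ≠ 0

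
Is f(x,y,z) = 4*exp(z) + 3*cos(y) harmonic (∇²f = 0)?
No, ∇²f = 4*exp(z) - 3*cos(y)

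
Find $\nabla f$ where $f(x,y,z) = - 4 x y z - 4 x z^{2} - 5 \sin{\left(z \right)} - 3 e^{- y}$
(4*z*(-y - z), -4*x*z + 3*exp(-y), -4*x*y - 8*x*z - 5*cos(z))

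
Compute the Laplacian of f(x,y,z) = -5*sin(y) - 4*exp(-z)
5*sin(y) - 4*exp(-z)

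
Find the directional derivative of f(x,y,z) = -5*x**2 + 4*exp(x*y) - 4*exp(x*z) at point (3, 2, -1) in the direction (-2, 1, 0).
4*sqrt(5)*(-exp(9) - 2 + 15*exp(3))*exp(-3)/5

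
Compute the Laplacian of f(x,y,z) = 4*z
0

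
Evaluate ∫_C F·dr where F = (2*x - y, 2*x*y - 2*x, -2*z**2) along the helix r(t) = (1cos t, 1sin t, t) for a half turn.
-2*pi**3/3 - pi/2 + 4/3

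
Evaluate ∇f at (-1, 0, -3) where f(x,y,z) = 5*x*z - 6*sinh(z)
(-15, 0, -6*cosh(3) - 5)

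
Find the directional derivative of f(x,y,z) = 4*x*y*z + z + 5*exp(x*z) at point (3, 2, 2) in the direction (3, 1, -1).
sqrt(11)*(47 + 15*exp(6))/11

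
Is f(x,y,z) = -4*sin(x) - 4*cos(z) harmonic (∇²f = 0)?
No, ∇²f = 4*sin(x) + 4*cos(z)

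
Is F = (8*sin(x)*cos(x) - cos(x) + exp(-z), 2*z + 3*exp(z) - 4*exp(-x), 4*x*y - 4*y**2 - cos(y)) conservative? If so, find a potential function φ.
No, ∇×F = (4*x - 8*y - 3*exp(z) + sin(y) - 2, -4*y - exp(-z), 4*exp(-x)) ≠ 0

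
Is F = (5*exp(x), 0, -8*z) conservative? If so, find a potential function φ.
Yes, F is conservative. φ = -4*z**2 + 5*exp(x)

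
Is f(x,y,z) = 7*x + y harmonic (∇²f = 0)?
Yes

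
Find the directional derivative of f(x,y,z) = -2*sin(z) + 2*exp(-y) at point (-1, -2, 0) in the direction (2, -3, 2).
2*sqrt(17)*(-2 + 3*exp(2))/17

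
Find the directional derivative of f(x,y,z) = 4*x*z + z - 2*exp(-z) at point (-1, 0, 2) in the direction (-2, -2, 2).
sqrt(3)*(2 - 11*exp(2))*exp(-2)/3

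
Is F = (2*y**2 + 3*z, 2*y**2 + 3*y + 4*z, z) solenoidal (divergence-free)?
No, ∇·F = 4*y + 4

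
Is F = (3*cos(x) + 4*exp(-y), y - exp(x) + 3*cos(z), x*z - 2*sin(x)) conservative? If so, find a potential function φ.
No, ∇×F = (3*sin(z), -z + 2*cos(x), -exp(x) + 4*exp(-y)) ≠ 0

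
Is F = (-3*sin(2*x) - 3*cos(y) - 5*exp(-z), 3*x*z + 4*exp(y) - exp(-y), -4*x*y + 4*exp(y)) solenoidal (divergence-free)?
No, ∇·F = 4*exp(y) - 6*cos(2*x) + exp(-y)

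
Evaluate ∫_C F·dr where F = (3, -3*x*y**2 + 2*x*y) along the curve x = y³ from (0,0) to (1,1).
29/10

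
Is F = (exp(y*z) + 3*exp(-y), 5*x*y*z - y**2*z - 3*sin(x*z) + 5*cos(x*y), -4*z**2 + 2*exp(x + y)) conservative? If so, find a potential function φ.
No, ∇×F = (-5*x*y + 3*x*cos(x*z) + y**2 + 2*exp(x + y), y*exp(y*z) - 2*exp(x + y), 5*y*z - 5*y*sin(x*y) - z*exp(y*z) - 3*z*cos(x*z) + 3*exp(-y)) ≠ 0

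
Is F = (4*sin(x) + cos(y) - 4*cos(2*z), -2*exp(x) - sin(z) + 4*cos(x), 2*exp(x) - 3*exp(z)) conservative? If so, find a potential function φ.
No, ∇×F = (cos(z), -2*exp(x) + 8*sin(2*z), -2*exp(x) - 4*sin(x) + sin(y)) ≠ 0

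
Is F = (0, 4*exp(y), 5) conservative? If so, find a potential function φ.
Yes, F is conservative. φ = 5*z + 4*exp(y)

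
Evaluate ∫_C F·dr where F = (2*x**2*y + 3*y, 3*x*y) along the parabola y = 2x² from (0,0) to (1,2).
38/5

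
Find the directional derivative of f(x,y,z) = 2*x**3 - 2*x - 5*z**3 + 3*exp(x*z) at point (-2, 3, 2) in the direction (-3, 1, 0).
3*sqrt(10)*(-11*exp(4) - 3)*exp(-4)/5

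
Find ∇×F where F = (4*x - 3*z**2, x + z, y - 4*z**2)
(0, -6*z, 1)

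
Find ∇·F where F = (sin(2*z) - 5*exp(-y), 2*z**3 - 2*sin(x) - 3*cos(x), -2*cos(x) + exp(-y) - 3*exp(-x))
0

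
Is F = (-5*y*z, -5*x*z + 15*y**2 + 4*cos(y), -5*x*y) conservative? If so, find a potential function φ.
Yes, F is conservative. φ = -5*x*y*z + 5*y**3 + 4*sin(y)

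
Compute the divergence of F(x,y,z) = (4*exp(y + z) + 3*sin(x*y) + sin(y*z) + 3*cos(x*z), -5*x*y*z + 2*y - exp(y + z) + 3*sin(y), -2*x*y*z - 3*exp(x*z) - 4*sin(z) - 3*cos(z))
-2*x*y - 5*x*z - 3*x*exp(x*z) + 3*y*cos(x*y) - 3*z*sin(x*z) - exp(y + z) + 3*sin(z) + 3*cos(y) - 4*cos(z) + 2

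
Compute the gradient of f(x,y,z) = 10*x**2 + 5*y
(20*x, 5, 0)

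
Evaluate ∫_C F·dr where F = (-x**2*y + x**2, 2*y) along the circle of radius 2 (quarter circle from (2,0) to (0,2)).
4/3 + pi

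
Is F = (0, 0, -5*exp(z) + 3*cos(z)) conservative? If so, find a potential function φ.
Yes, F is conservative. φ = -5*exp(z) + 3*sin(z)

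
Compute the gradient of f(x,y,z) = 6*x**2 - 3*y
(12*x, -3, 0)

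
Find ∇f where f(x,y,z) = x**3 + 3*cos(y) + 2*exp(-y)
(3*x**2, -3*sin(y) - 2*exp(-y), 0)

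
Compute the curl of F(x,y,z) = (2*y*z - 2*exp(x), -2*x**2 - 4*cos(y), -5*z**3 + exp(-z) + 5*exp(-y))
(-5*exp(-y), 2*y, -4*x - 2*z)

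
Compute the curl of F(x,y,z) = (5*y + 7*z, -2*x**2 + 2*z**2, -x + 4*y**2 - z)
(8*y - 4*z, 8, -4*x - 5)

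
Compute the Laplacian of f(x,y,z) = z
0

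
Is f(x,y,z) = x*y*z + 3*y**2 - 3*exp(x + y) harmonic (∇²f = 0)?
No, ∇²f = 6 - 6*exp(x + y)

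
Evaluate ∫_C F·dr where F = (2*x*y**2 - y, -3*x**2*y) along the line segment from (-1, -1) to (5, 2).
-93/2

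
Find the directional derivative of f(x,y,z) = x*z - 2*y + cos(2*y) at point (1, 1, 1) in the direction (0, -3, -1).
sqrt(10)*(5 + 6*sin(2))/10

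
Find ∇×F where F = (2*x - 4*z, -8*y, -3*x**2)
(0, 6*x - 4, 0)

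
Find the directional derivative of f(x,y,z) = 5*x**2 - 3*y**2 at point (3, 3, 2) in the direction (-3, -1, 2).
-36*sqrt(14)/7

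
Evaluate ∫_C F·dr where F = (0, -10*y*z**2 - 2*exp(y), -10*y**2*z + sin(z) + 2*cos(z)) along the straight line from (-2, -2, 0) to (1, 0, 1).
-1 - cos(1) + 2*exp(-2) + 2*sin(1)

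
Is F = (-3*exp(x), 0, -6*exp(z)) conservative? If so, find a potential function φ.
Yes, F is conservative. φ = -3*exp(x) - 6*exp(z)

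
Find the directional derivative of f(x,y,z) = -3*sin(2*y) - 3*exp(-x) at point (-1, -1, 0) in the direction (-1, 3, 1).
-3*sqrt(11)*(6*cos(2) + E)/11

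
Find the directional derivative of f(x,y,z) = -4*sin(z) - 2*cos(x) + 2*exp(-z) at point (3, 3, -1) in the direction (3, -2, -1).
sqrt(14)*(3*sin(3) + 2*cos(1) + E)/7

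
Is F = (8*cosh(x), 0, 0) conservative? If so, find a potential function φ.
Yes, F is conservative. φ = 8*sinh(x)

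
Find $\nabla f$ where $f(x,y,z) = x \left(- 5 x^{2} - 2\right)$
(-15*x**2 - 2, 0, 0)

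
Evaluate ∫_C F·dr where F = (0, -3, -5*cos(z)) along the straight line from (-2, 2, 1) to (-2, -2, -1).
10*sin(1) + 12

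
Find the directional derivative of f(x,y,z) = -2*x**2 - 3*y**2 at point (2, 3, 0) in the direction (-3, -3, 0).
13*sqrt(2)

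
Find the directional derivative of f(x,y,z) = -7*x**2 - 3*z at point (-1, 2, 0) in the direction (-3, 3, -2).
-18*sqrt(22)/11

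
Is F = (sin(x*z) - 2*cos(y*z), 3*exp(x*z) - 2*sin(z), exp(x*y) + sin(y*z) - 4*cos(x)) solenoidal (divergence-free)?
No, ∇·F = y*cos(y*z) + z*cos(x*z)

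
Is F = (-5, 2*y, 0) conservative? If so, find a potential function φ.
Yes, F is conservative. φ = -5*x + y**2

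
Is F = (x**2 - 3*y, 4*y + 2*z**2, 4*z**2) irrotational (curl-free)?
No, ∇×F = (-4*z, 0, 3)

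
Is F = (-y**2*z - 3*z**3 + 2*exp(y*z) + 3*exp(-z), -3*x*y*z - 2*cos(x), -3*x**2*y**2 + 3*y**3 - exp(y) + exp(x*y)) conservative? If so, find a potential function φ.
No, ∇×F = (-6*x**2*y + 3*x*y + x*exp(x*y) + 9*y**2 - exp(y), 6*x*y**2 - y**2 - y*exp(x*y) + 2*y*exp(y*z) - 9*z**2 - 3*exp(-z), -y*z - 2*z*exp(y*z) + 2*sin(x)) ≠ 0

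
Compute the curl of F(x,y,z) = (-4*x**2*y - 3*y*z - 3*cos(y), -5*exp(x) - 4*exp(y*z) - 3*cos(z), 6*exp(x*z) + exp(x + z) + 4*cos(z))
(4*y*exp(y*z) - 3*sin(z), -3*y - 6*z*exp(x*z) - exp(x + z), 4*x**2 + 3*z - 5*exp(x) - 3*sin(y))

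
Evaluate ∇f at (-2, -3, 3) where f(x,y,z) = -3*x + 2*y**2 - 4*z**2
(-3, -12, -24)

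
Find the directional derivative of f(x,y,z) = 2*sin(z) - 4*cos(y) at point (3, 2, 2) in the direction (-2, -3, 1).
sqrt(14)*(-6*sin(2) + cos(2))/7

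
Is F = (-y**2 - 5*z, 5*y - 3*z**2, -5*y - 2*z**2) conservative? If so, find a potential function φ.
No, ∇×F = (6*z - 5, -5, 2*y) ≠ 0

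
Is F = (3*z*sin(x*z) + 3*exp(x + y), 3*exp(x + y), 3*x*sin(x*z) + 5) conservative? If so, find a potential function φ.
Yes, F is conservative. φ = 5*z + 3*exp(x + y) - 3*cos(x*z)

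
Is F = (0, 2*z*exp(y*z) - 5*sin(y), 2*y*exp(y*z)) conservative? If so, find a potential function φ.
Yes, F is conservative. φ = 2*exp(y*z) + 5*cos(y)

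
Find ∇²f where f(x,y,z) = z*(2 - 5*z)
-10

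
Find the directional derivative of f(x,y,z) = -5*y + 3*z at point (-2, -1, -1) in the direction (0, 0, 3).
3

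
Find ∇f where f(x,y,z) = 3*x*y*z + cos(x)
(3*y*z - sin(x), 3*x*z, 3*x*y)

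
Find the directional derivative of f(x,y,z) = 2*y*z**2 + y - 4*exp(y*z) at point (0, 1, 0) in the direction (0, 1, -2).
9*sqrt(5)/5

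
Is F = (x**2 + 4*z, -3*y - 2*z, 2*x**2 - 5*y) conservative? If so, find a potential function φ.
No, ∇×F = (-3, 4 - 4*x, 0) ≠ 0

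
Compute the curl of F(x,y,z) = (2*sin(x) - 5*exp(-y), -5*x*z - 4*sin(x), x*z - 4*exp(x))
(5*x, -z + 4*exp(x), -5*z - 4*cos(x) - 5*exp(-y))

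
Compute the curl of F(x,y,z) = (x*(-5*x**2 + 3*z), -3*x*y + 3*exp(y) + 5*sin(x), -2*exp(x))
(0, 3*x + 2*exp(x), -3*y + 5*cos(x))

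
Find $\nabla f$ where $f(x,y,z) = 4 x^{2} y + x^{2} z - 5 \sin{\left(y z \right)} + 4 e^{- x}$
(8*x*y + 2*x*z - 4*exp(-x), 4*x**2 - 5*z*cos(y*z), x**2 - 5*y*cos(y*z))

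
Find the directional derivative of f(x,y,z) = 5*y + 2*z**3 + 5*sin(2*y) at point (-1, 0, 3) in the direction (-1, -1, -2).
-41*sqrt(6)/2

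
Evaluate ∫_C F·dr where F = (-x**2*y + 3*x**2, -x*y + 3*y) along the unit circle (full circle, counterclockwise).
pi/4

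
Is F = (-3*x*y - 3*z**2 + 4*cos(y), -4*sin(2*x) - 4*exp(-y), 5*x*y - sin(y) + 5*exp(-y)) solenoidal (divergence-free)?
No, ∇·F = -3*y + 4*exp(-y)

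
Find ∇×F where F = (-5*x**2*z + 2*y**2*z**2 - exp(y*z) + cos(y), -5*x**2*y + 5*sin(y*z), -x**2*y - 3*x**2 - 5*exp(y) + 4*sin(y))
(-x**2 - 5*y*cos(y*z) - 5*exp(y) + 4*cos(y), -5*x**2 + 2*x*y + 6*x + 4*y**2*z - y*exp(y*z), -10*x*y - 4*y*z**2 + z*exp(y*z) + sin(y))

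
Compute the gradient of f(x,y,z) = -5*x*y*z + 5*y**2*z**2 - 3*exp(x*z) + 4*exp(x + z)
(-5*y*z - 3*z*exp(x*z) + 4*exp(x + z), 5*z*(-x + 2*y*z), -5*x*y - 3*x*exp(x*z) + 10*y**2*z + 4*exp(x + z))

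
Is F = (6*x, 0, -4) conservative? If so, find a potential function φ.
Yes, F is conservative. φ = 3*x**2 - 4*z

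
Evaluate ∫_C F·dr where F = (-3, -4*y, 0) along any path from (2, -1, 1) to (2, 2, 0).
-6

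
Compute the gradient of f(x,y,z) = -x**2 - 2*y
(-2*x, -2, 0)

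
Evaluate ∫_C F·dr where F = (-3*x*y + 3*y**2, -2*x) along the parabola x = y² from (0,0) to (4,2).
-296/15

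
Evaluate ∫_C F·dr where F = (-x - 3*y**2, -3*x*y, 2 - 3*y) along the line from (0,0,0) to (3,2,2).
-61/2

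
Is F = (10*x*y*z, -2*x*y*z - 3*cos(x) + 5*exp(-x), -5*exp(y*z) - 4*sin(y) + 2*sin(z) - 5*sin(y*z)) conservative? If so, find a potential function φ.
No, ∇×F = (2*x*y - 5*z*exp(y*z) - 5*z*cos(y*z) - 4*cos(y), 10*x*y, -10*x*z - 2*y*z + 3*sin(x) - 5*exp(-x)) ≠ 0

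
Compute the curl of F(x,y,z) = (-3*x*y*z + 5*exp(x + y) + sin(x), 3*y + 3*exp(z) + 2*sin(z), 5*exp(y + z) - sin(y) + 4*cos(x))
(-3*exp(z) + 5*exp(y + z) - cos(y) - 2*cos(z), -3*x*y + 4*sin(x), 3*x*z - 5*exp(x + y))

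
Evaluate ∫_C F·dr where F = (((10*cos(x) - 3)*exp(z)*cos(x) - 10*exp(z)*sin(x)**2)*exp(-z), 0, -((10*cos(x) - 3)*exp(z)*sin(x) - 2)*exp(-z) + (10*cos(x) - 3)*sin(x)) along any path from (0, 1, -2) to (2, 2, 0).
5*sin(4) - 3*sin(2) - 2 + 2*exp(2)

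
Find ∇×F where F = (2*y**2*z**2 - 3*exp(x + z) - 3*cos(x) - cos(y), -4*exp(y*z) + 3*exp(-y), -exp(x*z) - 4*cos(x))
(4*y*exp(y*z), 4*y**2*z + z*exp(x*z) - 3*exp(x + z) - 4*sin(x), -4*y*z**2 - sin(y))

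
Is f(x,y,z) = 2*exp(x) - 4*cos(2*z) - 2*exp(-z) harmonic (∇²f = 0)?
No, ∇²f = 2*exp(x) + 16*cos(2*z) - 2*exp(-z)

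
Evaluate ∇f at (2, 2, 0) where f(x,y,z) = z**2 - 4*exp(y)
(0, -4*exp(2), 0)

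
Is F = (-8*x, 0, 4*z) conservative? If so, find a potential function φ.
Yes, F is conservative. φ = -4*x**2 + 2*z**2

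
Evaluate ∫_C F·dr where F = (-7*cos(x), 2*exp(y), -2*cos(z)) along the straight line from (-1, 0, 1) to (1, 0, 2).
-12*sin(1) - 2*sin(2)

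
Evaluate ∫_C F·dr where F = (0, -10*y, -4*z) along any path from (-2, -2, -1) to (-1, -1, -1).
15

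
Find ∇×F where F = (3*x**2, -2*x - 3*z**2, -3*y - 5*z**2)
(6*z - 3, 0, -2)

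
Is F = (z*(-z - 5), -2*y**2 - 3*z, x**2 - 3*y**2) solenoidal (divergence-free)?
No, ∇·F = -4*y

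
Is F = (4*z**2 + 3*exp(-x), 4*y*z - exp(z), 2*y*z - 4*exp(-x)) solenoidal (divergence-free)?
No, ∇·F = 2*y + 4*z - 3*exp(-x)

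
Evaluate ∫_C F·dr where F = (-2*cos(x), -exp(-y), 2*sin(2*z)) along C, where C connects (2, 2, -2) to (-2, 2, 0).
-1 + cos(4) + 4*sin(2)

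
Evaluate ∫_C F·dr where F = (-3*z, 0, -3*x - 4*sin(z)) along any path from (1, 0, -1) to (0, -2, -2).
-3 - 4*cos(1) + 4*cos(2)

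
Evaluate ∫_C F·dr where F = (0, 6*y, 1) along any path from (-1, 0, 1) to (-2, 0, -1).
-2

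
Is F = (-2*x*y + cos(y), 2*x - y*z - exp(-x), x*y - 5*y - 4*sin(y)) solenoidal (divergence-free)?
No, ∇·F = -2*y - z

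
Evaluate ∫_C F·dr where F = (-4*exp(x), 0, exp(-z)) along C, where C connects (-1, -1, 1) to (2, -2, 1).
4*(1 - exp(3))*exp(-1)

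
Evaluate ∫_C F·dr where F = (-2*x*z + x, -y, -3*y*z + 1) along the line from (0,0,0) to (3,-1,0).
4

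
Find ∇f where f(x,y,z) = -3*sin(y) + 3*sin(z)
(0, -3*cos(y), 3*cos(z))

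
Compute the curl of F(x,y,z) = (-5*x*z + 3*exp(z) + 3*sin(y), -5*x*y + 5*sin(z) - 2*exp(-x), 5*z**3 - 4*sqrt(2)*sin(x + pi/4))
(-5*cos(z), -5*x + 3*exp(z) + 4*sqrt(2)*cos(x + pi/4), -5*y - 3*cos(y) + 2*exp(-x))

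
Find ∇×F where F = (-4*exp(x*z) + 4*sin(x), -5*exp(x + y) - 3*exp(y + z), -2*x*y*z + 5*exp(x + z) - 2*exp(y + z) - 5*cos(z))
(-2*x*z + exp(y + z), -4*x*exp(x*z) + 2*y*z - 5*exp(x + z), -5*exp(x + y))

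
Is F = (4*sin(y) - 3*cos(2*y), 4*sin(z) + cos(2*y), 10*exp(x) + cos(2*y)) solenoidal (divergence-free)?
No, ∇·F = -2*sin(2*y)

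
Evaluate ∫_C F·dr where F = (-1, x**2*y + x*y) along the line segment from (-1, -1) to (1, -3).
0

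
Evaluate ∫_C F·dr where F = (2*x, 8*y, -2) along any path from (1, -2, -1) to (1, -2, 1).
-4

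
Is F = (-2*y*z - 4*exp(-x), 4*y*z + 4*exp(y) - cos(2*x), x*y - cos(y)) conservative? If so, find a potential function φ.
No, ∇×F = (x - 4*y + sin(y), -3*y, 2*z + 2*sin(2*x)) ≠ 0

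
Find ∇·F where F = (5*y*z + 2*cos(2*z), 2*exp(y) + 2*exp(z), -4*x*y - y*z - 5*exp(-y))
-y + 2*exp(y)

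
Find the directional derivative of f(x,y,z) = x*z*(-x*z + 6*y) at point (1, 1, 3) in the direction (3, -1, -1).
-18*sqrt(11)/11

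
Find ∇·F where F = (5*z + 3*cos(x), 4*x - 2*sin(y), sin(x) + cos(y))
-3*sin(x) - 2*cos(y)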